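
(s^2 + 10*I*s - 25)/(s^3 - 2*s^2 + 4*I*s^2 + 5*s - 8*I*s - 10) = (s + 5*I)/(s^2 - s*(2 + I) + 2*I)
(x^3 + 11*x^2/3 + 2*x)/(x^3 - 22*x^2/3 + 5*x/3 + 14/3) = x*(x + 3)/(x^2 - 8*x + 7)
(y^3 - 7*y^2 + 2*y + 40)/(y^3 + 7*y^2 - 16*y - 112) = (y^2 - 3*y - 10)/(y^2 + 11*y + 28)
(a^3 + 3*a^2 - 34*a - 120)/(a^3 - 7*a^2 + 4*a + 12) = (a^2 + 9*a + 20)/(a^2 - a - 2)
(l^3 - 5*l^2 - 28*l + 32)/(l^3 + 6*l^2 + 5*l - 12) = (l - 8)/(l + 3)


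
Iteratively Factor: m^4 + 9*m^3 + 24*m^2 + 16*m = (m + 4)*(m^3 + 5*m^2 + 4*m) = m*(m + 4)*(m^2 + 5*m + 4) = m*(m + 1)*(m + 4)*(m + 4)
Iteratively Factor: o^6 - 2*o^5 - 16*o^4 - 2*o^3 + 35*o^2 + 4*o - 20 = (o - 1)*(o^5 - o^4 - 17*o^3 - 19*o^2 + 16*o + 20) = (o - 1)*(o + 2)*(o^4 - 3*o^3 - 11*o^2 + 3*o + 10) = (o - 1)^2*(o + 2)*(o^3 - 2*o^2 - 13*o - 10) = (o - 1)^2*(o + 2)^2*(o^2 - 4*o - 5) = (o - 1)^2*(o + 1)*(o + 2)^2*(o - 5)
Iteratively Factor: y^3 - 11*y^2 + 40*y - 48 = (y - 3)*(y^2 - 8*y + 16) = (y - 4)*(y - 3)*(y - 4)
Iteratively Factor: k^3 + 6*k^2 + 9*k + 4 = (k + 1)*(k^2 + 5*k + 4) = (k + 1)^2*(k + 4)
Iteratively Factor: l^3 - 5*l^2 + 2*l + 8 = (l - 4)*(l^2 - l - 2) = (l - 4)*(l + 1)*(l - 2)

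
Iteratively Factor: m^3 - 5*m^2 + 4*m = (m - 4)*(m^2 - m) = (m - 4)*(m - 1)*(m)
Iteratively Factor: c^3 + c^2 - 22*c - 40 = (c - 5)*(c^2 + 6*c + 8) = (c - 5)*(c + 4)*(c + 2)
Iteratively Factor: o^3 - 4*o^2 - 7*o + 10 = (o - 5)*(o^2 + o - 2) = (o - 5)*(o + 2)*(o - 1)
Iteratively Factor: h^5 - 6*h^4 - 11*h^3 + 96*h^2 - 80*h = (h + 4)*(h^4 - 10*h^3 + 29*h^2 - 20*h) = (h - 5)*(h + 4)*(h^3 - 5*h^2 + 4*h) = (h - 5)*(h - 1)*(h + 4)*(h^2 - 4*h) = (h - 5)*(h - 4)*(h - 1)*(h + 4)*(h)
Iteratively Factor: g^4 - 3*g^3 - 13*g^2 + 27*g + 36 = (g + 3)*(g^3 - 6*g^2 + 5*g + 12) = (g - 4)*(g + 3)*(g^2 - 2*g - 3) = (g - 4)*(g + 1)*(g + 3)*(g - 3)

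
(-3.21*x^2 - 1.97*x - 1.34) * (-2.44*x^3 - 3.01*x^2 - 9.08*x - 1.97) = 7.8324*x^5 + 14.4689*x^4 + 38.3461*x^3 + 28.2447*x^2 + 16.0481*x + 2.6398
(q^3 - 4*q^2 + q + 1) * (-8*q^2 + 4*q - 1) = -8*q^5 + 36*q^4 - 25*q^3 + 3*q - 1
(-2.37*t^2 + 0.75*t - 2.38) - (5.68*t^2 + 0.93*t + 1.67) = -8.05*t^2 - 0.18*t - 4.05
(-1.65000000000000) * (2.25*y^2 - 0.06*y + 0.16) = -3.7125*y^2 + 0.099*y - 0.264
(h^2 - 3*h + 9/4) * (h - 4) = h^3 - 7*h^2 + 57*h/4 - 9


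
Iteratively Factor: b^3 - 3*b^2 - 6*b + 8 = (b + 2)*(b^2 - 5*b + 4) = (b - 4)*(b + 2)*(b - 1)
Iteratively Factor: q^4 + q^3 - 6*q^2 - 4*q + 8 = (q + 2)*(q^3 - q^2 - 4*q + 4) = (q - 1)*(q + 2)*(q^2 - 4) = (q - 2)*(q - 1)*(q + 2)*(q + 2)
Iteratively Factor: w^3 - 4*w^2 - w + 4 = (w - 1)*(w^2 - 3*w - 4) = (w - 4)*(w - 1)*(w + 1)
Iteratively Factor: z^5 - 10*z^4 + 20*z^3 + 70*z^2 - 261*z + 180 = (z + 3)*(z^4 - 13*z^3 + 59*z^2 - 107*z + 60) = (z - 5)*(z + 3)*(z^3 - 8*z^2 + 19*z - 12) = (z - 5)*(z - 4)*(z + 3)*(z^2 - 4*z + 3) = (z - 5)*(z - 4)*(z - 1)*(z + 3)*(z - 3)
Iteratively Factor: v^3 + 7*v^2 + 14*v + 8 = (v + 2)*(v^2 + 5*v + 4) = (v + 1)*(v + 2)*(v + 4)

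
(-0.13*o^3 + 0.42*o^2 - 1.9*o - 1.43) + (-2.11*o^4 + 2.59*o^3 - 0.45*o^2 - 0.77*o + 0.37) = -2.11*o^4 + 2.46*o^3 - 0.03*o^2 - 2.67*o - 1.06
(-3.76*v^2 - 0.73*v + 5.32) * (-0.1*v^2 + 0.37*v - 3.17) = 0.376*v^4 - 1.3182*v^3 + 11.1171*v^2 + 4.2825*v - 16.8644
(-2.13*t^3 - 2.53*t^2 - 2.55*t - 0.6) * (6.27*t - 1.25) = -13.3551*t^4 - 13.2006*t^3 - 12.826*t^2 - 0.5745*t + 0.75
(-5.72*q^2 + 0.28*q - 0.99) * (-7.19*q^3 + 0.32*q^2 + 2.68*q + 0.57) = 41.1268*q^5 - 3.8436*q^4 - 8.1219*q^3 - 2.8268*q^2 - 2.4936*q - 0.5643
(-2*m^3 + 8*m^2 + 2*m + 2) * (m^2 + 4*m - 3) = -2*m^5 + 40*m^3 - 14*m^2 + 2*m - 6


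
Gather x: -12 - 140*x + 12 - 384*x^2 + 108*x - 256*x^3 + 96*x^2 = -256*x^3 - 288*x^2 - 32*x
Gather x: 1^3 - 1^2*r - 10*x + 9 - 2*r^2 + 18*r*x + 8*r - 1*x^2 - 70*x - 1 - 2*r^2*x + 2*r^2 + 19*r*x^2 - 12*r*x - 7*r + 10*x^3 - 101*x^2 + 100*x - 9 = 10*x^3 + x^2*(19*r - 102) + x*(-2*r^2 + 6*r + 20)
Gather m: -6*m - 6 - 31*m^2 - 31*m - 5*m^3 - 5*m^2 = -5*m^3 - 36*m^2 - 37*m - 6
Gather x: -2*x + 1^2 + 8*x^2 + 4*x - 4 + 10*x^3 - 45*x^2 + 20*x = 10*x^3 - 37*x^2 + 22*x - 3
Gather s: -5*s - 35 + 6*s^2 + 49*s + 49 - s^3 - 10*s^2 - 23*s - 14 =-s^3 - 4*s^2 + 21*s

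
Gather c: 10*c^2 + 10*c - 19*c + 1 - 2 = 10*c^2 - 9*c - 1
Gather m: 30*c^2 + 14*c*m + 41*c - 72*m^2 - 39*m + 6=30*c^2 + 41*c - 72*m^2 + m*(14*c - 39) + 6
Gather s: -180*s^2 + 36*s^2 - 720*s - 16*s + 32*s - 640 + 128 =-144*s^2 - 704*s - 512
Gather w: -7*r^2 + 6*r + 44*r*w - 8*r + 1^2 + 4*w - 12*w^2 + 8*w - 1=-7*r^2 - 2*r - 12*w^2 + w*(44*r + 12)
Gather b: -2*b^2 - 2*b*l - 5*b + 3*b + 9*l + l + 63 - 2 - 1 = -2*b^2 + b*(-2*l - 2) + 10*l + 60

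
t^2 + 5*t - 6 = (t - 1)*(t + 6)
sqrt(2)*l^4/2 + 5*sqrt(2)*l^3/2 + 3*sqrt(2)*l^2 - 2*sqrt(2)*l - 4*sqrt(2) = (l - 1)*(l + 2)^2*(sqrt(2)*l/2 + sqrt(2))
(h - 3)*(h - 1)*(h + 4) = h^3 - 13*h + 12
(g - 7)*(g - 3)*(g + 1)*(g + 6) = g^4 - 3*g^3 - 43*g^2 + 87*g + 126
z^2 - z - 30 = (z - 6)*(z + 5)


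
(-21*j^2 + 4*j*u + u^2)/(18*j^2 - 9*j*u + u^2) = (7*j + u)/(-6*j + u)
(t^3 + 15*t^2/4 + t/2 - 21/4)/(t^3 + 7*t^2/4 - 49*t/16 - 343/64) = 16*(t^2 + 2*t - 3)/(16*t^2 - 49)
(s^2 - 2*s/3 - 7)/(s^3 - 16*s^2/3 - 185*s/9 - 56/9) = 3*(s - 3)/(3*s^2 - 23*s - 8)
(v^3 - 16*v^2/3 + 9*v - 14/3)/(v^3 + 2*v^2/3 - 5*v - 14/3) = (v^2 - 3*v + 2)/(v^2 + 3*v + 2)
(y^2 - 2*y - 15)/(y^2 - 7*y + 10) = (y + 3)/(y - 2)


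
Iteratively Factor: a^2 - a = (a)*(a - 1)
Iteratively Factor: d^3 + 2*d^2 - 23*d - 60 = (d - 5)*(d^2 + 7*d + 12) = (d - 5)*(d + 3)*(d + 4)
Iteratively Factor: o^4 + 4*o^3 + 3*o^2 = (o + 3)*(o^3 + o^2) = (o + 1)*(o + 3)*(o^2) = o*(o + 1)*(o + 3)*(o)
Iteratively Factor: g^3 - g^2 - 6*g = (g)*(g^2 - g - 6) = g*(g - 3)*(g + 2)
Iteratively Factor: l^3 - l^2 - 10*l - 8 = (l - 4)*(l^2 + 3*l + 2) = (l - 4)*(l + 1)*(l + 2)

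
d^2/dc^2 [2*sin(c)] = -2*sin(c)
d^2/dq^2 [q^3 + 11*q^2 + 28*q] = 6*q + 22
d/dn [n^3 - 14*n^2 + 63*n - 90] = 3*n^2 - 28*n + 63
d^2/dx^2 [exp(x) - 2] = exp(x)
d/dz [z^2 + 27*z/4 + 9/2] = 2*z + 27/4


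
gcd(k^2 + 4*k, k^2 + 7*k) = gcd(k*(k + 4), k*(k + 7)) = k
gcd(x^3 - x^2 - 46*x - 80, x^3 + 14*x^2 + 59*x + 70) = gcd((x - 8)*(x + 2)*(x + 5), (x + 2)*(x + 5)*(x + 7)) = x^2 + 7*x + 10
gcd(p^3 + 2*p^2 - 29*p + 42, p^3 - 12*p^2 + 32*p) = 1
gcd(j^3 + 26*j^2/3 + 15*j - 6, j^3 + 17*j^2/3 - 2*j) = j^2 + 17*j/3 - 2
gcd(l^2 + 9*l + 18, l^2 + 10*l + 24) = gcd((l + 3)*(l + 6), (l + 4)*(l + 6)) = l + 6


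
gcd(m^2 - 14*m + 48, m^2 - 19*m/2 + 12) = m - 8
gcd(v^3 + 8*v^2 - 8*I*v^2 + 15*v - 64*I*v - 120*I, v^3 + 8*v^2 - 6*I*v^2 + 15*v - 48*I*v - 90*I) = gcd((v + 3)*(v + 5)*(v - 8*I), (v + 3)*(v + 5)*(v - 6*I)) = v^2 + 8*v + 15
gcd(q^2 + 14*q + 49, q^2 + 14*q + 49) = q^2 + 14*q + 49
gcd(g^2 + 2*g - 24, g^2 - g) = 1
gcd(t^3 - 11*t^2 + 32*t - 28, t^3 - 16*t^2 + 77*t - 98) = t^2 - 9*t + 14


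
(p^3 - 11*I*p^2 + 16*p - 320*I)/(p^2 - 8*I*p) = p - 3*I + 40/p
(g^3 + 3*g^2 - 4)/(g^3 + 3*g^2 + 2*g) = (g^2 + g - 2)/(g*(g + 1))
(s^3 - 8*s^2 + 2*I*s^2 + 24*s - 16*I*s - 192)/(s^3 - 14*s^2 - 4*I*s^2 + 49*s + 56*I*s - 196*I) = (s^2 + s*(-8 + 6*I) - 48*I)/(s^2 - 14*s + 49)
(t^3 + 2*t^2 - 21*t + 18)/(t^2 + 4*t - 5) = (t^2 + 3*t - 18)/(t + 5)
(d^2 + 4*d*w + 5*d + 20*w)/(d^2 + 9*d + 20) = (d + 4*w)/(d + 4)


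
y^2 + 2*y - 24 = (y - 4)*(y + 6)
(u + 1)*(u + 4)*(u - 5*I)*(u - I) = u^4 + 5*u^3 - 6*I*u^3 - u^2 - 30*I*u^2 - 25*u - 24*I*u - 20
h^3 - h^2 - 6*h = h*(h - 3)*(h + 2)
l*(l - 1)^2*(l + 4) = l^4 + 2*l^3 - 7*l^2 + 4*l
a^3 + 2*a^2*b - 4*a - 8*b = (a - 2)*(a + 2)*(a + 2*b)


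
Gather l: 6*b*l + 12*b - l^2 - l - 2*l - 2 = 12*b - l^2 + l*(6*b - 3) - 2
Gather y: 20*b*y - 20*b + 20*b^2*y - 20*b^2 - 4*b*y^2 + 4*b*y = -20*b^2 - 4*b*y^2 - 20*b + y*(20*b^2 + 24*b)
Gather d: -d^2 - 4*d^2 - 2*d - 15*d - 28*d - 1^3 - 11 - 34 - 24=-5*d^2 - 45*d - 70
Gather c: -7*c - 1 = -7*c - 1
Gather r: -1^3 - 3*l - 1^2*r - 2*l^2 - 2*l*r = -2*l^2 - 3*l + r*(-2*l - 1) - 1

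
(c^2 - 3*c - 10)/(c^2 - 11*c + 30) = (c + 2)/(c - 6)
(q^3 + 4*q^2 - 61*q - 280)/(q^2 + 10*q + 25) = (q^2 - q - 56)/(q + 5)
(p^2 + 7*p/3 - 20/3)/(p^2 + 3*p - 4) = (p - 5/3)/(p - 1)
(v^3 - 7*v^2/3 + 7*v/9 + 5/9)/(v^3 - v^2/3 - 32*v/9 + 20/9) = (3*v^2 - 2*v - 1)/(3*v^2 + 4*v - 4)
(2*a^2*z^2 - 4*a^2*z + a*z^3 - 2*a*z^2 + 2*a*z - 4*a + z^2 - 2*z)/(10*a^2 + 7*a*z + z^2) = (a*z^2 - 2*a*z + z - 2)/(5*a + z)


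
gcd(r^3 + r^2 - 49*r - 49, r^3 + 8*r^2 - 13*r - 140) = r + 7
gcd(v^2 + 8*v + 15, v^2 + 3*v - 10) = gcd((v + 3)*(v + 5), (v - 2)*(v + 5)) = v + 5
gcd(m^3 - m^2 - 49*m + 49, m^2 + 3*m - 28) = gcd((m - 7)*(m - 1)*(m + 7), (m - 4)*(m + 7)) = m + 7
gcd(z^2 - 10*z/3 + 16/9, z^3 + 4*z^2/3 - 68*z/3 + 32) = z - 8/3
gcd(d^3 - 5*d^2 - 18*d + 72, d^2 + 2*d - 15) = d - 3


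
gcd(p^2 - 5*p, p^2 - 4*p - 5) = p - 5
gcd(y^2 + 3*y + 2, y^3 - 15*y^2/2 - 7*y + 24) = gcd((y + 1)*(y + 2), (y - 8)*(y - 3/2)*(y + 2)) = y + 2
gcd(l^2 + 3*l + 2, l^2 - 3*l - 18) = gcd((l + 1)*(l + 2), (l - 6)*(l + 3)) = 1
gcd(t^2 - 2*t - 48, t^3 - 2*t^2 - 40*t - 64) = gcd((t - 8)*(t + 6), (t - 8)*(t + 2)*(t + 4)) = t - 8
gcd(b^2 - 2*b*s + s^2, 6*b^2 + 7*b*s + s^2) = 1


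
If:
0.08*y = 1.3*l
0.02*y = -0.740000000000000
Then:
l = -2.28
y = -37.00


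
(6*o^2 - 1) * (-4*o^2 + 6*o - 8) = -24*o^4 + 36*o^3 - 44*o^2 - 6*o + 8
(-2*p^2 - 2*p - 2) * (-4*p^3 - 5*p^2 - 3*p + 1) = 8*p^5 + 18*p^4 + 24*p^3 + 14*p^2 + 4*p - 2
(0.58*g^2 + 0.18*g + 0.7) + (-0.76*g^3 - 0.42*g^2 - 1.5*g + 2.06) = -0.76*g^3 + 0.16*g^2 - 1.32*g + 2.76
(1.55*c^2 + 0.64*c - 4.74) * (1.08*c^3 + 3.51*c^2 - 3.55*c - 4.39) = 1.674*c^5 + 6.1317*c^4 - 8.3753*c^3 - 25.7139*c^2 + 14.0174*c + 20.8086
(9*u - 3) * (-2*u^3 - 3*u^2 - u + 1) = -18*u^4 - 21*u^3 + 12*u - 3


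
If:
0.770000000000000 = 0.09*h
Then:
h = 8.56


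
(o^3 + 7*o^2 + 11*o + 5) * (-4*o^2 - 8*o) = -4*o^5 - 36*o^4 - 100*o^3 - 108*o^2 - 40*o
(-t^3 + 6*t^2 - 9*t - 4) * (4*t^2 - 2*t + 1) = -4*t^5 + 26*t^4 - 49*t^3 + 8*t^2 - t - 4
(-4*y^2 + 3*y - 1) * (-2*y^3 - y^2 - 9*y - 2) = 8*y^5 - 2*y^4 + 35*y^3 - 18*y^2 + 3*y + 2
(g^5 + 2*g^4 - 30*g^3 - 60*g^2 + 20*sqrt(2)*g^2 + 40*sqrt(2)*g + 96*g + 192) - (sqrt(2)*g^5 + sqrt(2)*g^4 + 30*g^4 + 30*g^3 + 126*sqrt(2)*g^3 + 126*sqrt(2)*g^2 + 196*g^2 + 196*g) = -sqrt(2)*g^5 + g^5 - 28*g^4 - sqrt(2)*g^4 - 126*sqrt(2)*g^3 - 60*g^3 - 256*g^2 - 106*sqrt(2)*g^2 - 100*g + 40*sqrt(2)*g + 192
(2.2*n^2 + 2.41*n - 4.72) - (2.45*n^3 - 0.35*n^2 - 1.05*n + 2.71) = -2.45*n^3 + 2.55*n^2 + 3.46*n - 7.43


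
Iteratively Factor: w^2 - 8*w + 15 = (w - 5)*(w - 3)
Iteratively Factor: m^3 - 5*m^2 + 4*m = (m - 4)*(m^2 - m) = m*(m - 4)*(m - 1)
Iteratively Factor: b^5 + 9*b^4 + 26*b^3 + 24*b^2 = (b)*(b^4 + 9*b^3 + 26*b^2 + 24*b) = b*(b + 2)*(b^3 + 7*b^2 + 12*b) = b^2*(b + 2)*(b^2 + 7*b + 12) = b^2*(b + 2)*(b + 3)*(b + 4)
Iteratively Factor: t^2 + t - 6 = (t + 3)*(t - 2)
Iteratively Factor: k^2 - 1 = (k - 1)*(k + 1)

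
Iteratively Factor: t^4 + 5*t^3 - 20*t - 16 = (t + 4)*(t^3 + t^2 - 4*t - 4) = (t + 2)*(t + 4)*(t^2 - t - 2) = (t - 2)*(t + 2)*(t + 4)*(t + 1)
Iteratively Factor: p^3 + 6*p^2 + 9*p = (p + 3)*(p^2 + 3*p) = (p + 3)^2*(p)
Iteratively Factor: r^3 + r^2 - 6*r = (r)*(r^2 + r - 6) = r*(r - 2)*(r + 3)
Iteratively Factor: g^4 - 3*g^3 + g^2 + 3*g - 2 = (g - 1)*(g^3 - 2*g^2 - g + 2) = (g - 2)*(g - 1)*(g^2 - 1) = (g - 2)*(g - 1)*(g + 1)*(g - 1)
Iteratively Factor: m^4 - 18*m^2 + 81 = (m + 3)*(m^3 - 3*m^2 - 9*m + 27) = (m + 3)^2*(m^2 - 6*m + 9) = (m - 3)*(m + 3)^2*(m - 3)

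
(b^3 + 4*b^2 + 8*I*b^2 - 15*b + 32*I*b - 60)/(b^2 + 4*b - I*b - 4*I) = (b^2 + 8*I*b - 15)/(b - I)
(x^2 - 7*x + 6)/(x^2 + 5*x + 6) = (x^2 - 7*x + 6)/(x^2 + 5*x + 6)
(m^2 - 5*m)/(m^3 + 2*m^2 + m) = (m - 5)/(m^2 + 2*m + 1)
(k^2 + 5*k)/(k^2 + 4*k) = (k + 5)/(k + 4)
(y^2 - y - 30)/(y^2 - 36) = (y + 5)/(y + 6)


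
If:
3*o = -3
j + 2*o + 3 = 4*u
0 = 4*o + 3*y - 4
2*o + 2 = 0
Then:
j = 4*u - 1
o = -1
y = 8/3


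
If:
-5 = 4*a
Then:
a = -5/4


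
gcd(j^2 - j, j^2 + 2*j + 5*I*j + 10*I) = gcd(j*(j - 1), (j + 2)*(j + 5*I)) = 1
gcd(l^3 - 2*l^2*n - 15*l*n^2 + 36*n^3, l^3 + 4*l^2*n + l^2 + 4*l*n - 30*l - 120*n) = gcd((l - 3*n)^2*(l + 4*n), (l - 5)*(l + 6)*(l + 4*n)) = l + 4*n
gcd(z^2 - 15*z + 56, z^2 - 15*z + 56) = z^2 - 15*z + 56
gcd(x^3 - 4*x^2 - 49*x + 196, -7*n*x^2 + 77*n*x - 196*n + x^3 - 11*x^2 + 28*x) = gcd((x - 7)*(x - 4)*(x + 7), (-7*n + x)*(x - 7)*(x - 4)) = x^2 - 11*x + 28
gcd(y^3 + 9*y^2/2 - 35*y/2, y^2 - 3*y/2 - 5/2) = y - 5/2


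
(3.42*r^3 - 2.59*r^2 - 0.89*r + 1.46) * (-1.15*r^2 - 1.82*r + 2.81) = -3.933*r^5 - 3.2459*r^4 + 15.3475*r^3 - 7.3371*r^2 - 5.1581*r + 4.1026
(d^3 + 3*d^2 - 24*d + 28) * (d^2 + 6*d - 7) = d^5 + 9*d^4 - 13*d^3 - 137*d^2 + 336*d - 196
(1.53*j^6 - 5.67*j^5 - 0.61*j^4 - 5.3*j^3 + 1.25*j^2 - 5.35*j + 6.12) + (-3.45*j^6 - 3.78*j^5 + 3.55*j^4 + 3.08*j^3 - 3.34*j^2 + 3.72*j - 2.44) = -1.92*j^6 - 9.45*j^5 + 2.94*j^4 - 2.22*j^3 - 2.09*j^2 - 1.63*j + 3.68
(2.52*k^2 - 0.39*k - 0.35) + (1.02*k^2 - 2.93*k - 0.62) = 3.54*k^2 - 3.32*k - 0.97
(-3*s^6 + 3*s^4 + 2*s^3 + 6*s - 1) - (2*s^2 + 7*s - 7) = -3*s^6 + 3*s^4 + 2*s^3 - 2*s^2 - s + 6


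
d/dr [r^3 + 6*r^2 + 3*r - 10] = 3*r^2 + 12*r + 3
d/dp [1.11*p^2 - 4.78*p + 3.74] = 2.22*p - 4.78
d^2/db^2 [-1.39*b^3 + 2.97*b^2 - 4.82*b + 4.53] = 5.94 - 8.34*b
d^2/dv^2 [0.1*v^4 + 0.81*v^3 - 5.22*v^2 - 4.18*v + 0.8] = 1.2*v^2 + 4.86*v - 10.44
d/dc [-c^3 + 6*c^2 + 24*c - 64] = -3*c^2 + 12*c + 24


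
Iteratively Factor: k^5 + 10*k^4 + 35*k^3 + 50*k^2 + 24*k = (k + 3)*(k^4 + 7*k^3 + 14*k^2 + 8*k) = k*(k + 3)*(k^3 + 7*k^2 + 14*k + 8) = k*(k + 2)*(k + 3)*(k^2 + 5*k + 4) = k*(k + 2)*(k + 3)*(k + 4)*(k + 1)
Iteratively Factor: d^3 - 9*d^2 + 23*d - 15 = (d - 5)*(d^2 - 4*d + 3) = (d - 5)*(d - 1)*(d - 3)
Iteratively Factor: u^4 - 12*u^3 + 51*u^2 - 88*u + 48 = (u - 4)*(u^3 - 8*u^2 + 19*u - 12) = (u - 4)*(u - 1)*(u^2 - 7*u + 12) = (u - 4)^2*(u - 1)*(u - 3)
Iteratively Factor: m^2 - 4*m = (m - 4)*(m)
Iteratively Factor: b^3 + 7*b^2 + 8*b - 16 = (b + 4)*(b^2 + 3*b - 4) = (b + 4)^2*(b - 1)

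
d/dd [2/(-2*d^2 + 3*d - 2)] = 2*(4*d - 3)/(2*d^2 - 3*d + 2)^2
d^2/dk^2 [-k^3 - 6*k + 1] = -6*k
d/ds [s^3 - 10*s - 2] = 3*s^2 - 10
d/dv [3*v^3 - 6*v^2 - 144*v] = 9*v^2 - 12*v - 144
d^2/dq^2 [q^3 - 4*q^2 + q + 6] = 6*q - 8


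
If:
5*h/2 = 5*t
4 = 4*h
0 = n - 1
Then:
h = 1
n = 1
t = 1/2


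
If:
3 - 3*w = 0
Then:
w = 1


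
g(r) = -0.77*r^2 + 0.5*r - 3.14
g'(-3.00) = 5.12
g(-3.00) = -11.57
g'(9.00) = -13.36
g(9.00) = -61.01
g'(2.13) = -2.78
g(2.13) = -5.57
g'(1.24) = -1.41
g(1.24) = -3.70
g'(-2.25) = 3.96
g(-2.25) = -8.16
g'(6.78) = -9.94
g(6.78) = -35.15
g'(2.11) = -2.75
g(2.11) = -5.51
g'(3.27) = -4.54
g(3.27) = -9.74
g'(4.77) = -6.85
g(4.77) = -18.27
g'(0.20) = 0.19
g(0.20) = -3.07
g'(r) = 0.5 - 1.54*r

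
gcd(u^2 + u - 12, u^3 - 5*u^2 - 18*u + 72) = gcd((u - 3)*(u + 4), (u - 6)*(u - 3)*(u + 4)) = u^2 + u - 12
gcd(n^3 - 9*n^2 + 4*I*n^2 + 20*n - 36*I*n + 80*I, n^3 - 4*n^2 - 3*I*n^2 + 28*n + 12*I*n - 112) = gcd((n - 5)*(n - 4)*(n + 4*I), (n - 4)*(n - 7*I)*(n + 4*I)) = n^2 + n*(-4 + 4*I) - 16*I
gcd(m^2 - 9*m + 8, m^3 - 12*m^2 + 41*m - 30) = m - 1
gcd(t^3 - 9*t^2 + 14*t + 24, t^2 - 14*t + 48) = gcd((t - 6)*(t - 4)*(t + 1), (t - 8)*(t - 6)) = t - 6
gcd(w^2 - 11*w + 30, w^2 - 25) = w - 5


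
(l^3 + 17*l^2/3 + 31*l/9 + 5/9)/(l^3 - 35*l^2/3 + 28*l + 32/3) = (3*l^2 + 16*l + 5)/(3*(l^2 - 12*l + 32))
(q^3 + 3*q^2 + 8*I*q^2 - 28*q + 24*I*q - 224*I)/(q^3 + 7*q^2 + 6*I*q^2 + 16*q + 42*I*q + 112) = (q - 4)/(q - 2*I)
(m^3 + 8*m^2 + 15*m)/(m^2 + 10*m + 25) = m*(m + 3)/(m + 5)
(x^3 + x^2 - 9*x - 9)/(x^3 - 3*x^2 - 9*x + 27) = (x + 1)/(x - 3)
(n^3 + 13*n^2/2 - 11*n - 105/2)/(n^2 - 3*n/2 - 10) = (n^2 + 4*n - 21)/(n - 4)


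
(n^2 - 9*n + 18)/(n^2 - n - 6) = (n - 6)/(n + 2)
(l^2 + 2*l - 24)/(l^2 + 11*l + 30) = (l - 4)/(l + 5)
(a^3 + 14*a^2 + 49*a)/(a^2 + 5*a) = (a^2 + 14*a + 49)/(a + 5)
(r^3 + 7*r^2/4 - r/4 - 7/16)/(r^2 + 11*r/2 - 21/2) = (16*r^3 + 28*r^2 - 4*r - 7)/(8*(2*r^2 + 11*r - 21))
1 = 1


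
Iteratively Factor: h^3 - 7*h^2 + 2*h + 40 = (h - 4)*(h^2 - 3*h - 10) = (h - 4)*(h + 2)*(h - 5)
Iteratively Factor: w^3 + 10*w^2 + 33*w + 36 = (w + 3)*(w^2 + 7*w + 12) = (w + 3)*(w + 4)*(w + 3)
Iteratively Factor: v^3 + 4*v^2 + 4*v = (v + 2)*(v^2 + 2*v) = (v + 2)^2*(v)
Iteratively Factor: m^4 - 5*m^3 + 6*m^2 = (m)*(m^3 - 5*m^2 + 6*m) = m^2*(m^2 - 5*m + 6) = m^2*(m - 3)*(m - 2)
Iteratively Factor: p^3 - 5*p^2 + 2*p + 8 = (p + 1)*(p^2 - 6*p + 8) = (p - 4)*(p + 1)*(p - 2)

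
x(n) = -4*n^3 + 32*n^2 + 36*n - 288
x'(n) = -12*n^2 + 64*n + 36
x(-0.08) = -290.67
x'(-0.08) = 30.80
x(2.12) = -105.97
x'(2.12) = 117.75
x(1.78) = -145.09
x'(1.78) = 111.90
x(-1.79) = -226.97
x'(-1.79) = -117.01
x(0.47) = -264.43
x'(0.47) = 63.43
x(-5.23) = 971.24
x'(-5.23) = -626.95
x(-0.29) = -295.65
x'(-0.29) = 16.43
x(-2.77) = -57.17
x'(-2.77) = -233.35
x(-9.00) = 4896.00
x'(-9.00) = -1512.00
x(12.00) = -2160.00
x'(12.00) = -924.00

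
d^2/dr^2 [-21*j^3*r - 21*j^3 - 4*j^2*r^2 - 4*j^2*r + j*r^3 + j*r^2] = 2*j*(-4*j + 3*r + 1)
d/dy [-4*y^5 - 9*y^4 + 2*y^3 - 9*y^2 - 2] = 2*y*(-10*y^3 - 18*y^2 + 3*y - 9)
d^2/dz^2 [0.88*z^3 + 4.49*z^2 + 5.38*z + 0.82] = 5.28*z + 8.98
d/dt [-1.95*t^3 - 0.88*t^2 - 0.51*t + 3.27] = -5.85*t^2 - 1.76*t - 0.51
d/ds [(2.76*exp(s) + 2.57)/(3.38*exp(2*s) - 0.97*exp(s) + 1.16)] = (-9.3288*exp(2*s) - 17.3732*exp(s) + 5.6945)*exp(s)/(11.4244*exp(4*s) - 6.5572*exp(3*s) + 8.7825*exp(2*s) - 2.2504*exp(s) + 1.3456)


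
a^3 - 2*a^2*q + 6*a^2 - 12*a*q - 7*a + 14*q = (a - 1)*(a + 7)*(a - 2*q)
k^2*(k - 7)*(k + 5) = k^4 - 2*k^3 - 35*k^2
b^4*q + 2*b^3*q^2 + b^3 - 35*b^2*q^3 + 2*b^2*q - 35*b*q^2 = b*(b - 5*q)*(b + 7*q)*(b*q + 1)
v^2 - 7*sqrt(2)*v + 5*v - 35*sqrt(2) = (v + 5)*(v - 7*sqrt(2))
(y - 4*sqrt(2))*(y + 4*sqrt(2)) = y^2 - 32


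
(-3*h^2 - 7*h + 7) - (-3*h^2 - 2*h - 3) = 10 - 5*h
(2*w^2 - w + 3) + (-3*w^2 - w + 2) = -w^2 - 2*w + 5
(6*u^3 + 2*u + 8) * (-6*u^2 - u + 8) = -36*u^5 - 6*u^4 + 36*u^3 - 50*u^2 + 8*u + 64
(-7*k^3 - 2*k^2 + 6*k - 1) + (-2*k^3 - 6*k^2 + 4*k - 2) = -9*k^3 - 8*k^2 + 10*k - 3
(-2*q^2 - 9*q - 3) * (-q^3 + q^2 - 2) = 2*q^5 + 7*q^4 - 6*q^3 + q^2 + 18*q + 6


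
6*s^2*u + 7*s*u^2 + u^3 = u*(s + u)*(6*s + u)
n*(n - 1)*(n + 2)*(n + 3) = n^4 + 4*n^3 + n^2 - 6*n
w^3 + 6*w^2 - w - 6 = (w - 1)*(w + 1)*(w + 6)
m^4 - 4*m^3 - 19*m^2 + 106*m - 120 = (m - 4)*(m - 3)*(m - 2)*(m + 5)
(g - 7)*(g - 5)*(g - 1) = g^3 - 13*g^2 + 47*g - 35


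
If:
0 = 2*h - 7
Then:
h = 7/2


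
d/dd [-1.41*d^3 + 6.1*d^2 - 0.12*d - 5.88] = -4.23*d^2 + 12.2*d - 0.12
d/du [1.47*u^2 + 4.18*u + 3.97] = 2.94*u + 4.18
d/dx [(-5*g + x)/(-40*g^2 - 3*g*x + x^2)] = (-40*g^2 - 3*g*x + x^2 - (3*g - 2*x)*(5*g - x))/(40*g^2 + 3*g*x - x^2)^2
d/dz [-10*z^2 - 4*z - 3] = -20*z - 4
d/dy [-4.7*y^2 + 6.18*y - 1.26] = 6.18 - 9.4*y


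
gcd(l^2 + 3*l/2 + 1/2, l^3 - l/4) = l + 1/2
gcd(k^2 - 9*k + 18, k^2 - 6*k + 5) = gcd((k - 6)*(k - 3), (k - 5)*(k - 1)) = 1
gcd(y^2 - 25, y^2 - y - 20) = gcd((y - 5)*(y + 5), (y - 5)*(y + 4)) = y - 5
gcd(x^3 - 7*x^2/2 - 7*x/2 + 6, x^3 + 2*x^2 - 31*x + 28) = x^2 - 5*x + 4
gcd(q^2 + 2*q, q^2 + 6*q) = q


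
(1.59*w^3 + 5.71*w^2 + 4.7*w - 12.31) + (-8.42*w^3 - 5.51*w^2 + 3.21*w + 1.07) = -6.83*w^3 + 0.2*w^2 + 7.91*w - 11.24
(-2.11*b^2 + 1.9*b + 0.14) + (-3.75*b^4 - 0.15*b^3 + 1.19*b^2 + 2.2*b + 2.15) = -3.75*b^4 - 0.15*b^3 - 0.92*b^2 + 4.1*b + 2.29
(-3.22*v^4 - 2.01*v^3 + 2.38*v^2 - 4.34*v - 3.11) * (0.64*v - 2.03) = -2.0608*v^5 + 5.2502*v^4 + 5.6035*v^3 - 7.609*v^2 + 6.8198*v + 6.3133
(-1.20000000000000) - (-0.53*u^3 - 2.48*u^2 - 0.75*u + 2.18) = 0.53*u^3 + 2.48*u^2 + 0.75*u - 3.38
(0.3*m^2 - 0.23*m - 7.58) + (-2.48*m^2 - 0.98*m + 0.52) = -2.18*m^2 - 1.21*m - 7.06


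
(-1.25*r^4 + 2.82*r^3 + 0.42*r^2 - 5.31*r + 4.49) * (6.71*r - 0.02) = -8.3875*r^5 + 18.9472*r^4 + 2.7618*r^3 - 35.6385*r^2 + 30.2341*r - 0.0898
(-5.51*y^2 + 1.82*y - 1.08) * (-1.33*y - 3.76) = 7.3283*y^3 + 18.297*y^2 - 5.4068*y + 4.0608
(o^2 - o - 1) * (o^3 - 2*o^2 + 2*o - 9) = o^5 - 3*o^4 + 3*o^3 - 9*o^2 + 7*o + 9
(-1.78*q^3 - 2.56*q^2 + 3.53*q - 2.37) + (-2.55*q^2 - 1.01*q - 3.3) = -1.78*q^3 - 5.11*q^2 + 2.52*q - 5.67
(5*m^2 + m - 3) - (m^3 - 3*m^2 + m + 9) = -m^3 + 8*m^2 - 12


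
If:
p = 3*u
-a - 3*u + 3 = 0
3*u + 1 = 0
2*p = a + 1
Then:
No Solution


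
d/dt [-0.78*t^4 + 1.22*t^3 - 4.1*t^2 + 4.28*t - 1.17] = -3.12*t^3 + 3.66*t^2 - 8.2*t + 4.28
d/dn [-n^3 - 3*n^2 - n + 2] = -3*n^2 - 6*n - 1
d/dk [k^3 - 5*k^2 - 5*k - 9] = 3*k^2 - 10*k - 5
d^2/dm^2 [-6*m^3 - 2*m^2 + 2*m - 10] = -36*m - 4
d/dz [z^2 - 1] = 2*z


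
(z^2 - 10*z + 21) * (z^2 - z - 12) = z^4 - 11*z^3 + 19*z^2 + 99*z - 252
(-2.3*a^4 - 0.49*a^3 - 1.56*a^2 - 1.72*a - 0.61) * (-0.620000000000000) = 1.426*a^4 + 0.3038*a^3 + 0.9672*a^2 + 1.0664*a + 0.3782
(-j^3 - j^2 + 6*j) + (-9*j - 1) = -j^3 - j^2 - 3*j - 1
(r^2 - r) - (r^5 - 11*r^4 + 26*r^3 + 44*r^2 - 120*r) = -r^5 + 11*r^4 - 26*r^3 - 43*r^2 + 119*r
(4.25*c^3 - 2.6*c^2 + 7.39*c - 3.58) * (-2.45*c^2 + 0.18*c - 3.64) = -10.4125*c^5 + 7.135*c^4 - 34.0435*c^3 + 19.5652*c^2 - 27.544*c + 13.0312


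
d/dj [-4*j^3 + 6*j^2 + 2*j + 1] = -12*j^2 + 12*j + 2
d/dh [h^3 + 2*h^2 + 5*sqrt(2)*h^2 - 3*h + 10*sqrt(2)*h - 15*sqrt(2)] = 3*h^2 + 4*h + 10*sqrt(2)*h - 3 + 10*sqrt(2)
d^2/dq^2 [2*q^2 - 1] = 4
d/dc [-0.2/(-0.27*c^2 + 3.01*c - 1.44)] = (0.602 - 0.108*c)/(0.27*c^2 - 3.01*c + 1.44)^2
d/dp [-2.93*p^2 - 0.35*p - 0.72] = -5.86*p - 0.35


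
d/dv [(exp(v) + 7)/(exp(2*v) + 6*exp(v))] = (-exp(2*v) - 14*exp(v) - 42)*exp(-v)/(exp(2*v) + 12*exp(v) + 36)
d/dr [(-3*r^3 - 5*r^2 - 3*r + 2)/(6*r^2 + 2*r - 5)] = (-18*r^4 - 12*r^3 + 53*r^2 + 26*r + 11)/(36*r^4 + 24*r^3 - 56*r^2 - 20*r + 25)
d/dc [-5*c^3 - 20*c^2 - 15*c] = -15*c^2 - 40*c - 15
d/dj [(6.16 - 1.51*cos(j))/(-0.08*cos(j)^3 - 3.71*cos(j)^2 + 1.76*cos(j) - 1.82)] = (0.2416*cos(j)^3 + 4.1237*cos(j)^2 - 45.7072*cos(j) + 8.0934)*sin(j)/(0.0064*cos(j)^6 + 0.5936*cos(j)^5 + 13.4825*cos(j)^4 - 12.768*cos(j)^3 + 16.602*cos(j)^2 - 6.4064*cos(j) + 3.3124)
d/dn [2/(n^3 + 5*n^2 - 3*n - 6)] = 2*(-3*n^2 - 10*n + 3)/(n^3 + 5*n^2 - 3*n - 6)^2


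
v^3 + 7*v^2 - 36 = (v - 2)*(v + 3)*(v + 6)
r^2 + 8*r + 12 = (r + 2)*(r + 6)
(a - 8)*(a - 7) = a^2 - 15*a + 56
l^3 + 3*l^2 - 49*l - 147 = (l - 7)*(l + 3)*(l + 7)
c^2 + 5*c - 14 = (c - 2)*(c + 7)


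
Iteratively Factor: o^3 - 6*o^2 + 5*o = (o - 5)*(o^2 - o) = o*(o - 5)*(o - 1)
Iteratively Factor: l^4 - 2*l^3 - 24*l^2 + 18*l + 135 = (l + 3)*(l^3 - 5*l^2 - 9*l + 45) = (l - 3)*(l + 3)*(l^2 - 2*l - 15) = (l - 5)*(l - 3)*(l + 3)*(l + 3)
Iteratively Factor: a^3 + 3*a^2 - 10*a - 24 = (a + 4)*(a^2 - a - 6) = (a - 3)*(a + 4)*(a + 2)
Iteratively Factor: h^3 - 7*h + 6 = (h - 2)*(h^2 + 2*h - 3) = (h - 2)*(h + 3)*(h - 1)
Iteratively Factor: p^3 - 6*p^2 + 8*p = (p - 2)*(p^2 - 4*p) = (p - 4)*(p - 2)*(p)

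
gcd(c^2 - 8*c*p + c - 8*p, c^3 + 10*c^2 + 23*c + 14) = c + 1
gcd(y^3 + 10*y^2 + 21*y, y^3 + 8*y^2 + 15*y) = y^2 + 3*y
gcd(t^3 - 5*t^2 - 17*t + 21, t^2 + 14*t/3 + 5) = t + 3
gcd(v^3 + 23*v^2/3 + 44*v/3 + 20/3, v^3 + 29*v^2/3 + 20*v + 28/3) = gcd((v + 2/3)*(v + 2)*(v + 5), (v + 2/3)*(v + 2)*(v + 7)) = v^2 + 8*v/3 + 4/3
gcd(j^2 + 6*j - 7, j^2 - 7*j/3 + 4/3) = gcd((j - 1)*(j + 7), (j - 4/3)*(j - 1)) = j - 1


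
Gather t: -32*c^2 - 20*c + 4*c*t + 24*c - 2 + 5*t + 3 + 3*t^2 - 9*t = -32*c^2 + 4*c + 3*t^2 + t*(4*c - 4) + 1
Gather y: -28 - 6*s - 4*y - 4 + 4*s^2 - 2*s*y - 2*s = 4*s^2 - 8*s + y*(-2*s - 4) - 32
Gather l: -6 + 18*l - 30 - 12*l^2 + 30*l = -12*l^2 + 48*l - 36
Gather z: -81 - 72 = -153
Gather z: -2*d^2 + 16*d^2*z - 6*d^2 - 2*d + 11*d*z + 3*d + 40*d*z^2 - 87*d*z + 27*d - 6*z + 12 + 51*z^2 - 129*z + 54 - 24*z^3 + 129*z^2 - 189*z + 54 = -8*d^2 + 28*d - 24*z^3 + z^2*(40*d + 180) + z*(16*d^2 - 76*d - 324) + 120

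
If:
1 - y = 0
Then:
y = 1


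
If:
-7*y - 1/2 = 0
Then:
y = -1/14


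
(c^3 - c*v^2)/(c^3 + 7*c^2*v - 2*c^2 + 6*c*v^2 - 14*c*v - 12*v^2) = c*(c - v)/(c^2 + 6*c*v - 2*c - 12*v)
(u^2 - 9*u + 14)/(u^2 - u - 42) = (u - 2)/(u + 6)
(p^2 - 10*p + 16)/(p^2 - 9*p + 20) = (p^2 - 10*p + 16)/(p^2 - 9*p + 20)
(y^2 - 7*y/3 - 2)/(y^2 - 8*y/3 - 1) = (3*y + 2)/(3*y + 1)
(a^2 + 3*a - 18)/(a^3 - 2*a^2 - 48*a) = (a - 3)/(a*(a - 8))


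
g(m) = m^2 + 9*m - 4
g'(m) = 2*m + 9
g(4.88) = 63.73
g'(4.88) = 18.76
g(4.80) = 62.24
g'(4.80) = 18.60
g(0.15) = -2.63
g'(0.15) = 9.30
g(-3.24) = -22.66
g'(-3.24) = 2.52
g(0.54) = 1.15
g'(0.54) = 10.08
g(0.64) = 2.17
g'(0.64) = 10.28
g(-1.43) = -14.83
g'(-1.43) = 6.14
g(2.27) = 21.58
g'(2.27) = 13.54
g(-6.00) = -22.00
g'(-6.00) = -3.00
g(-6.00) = -22.00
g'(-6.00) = -3.00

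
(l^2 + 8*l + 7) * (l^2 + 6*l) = l^4 + 14*l^3 + 55*l^2 + 42*l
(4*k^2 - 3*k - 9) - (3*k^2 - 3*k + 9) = k^2 - 18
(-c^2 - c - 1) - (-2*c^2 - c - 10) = c^2 + 9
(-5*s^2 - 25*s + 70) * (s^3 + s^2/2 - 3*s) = -5*s^5 - 55*s^4/2 + 145*s^3/2 + 110*s^2 - 210*s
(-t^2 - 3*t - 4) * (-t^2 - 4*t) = t^4 + 7*t^3 + 16*t^2 + 16*t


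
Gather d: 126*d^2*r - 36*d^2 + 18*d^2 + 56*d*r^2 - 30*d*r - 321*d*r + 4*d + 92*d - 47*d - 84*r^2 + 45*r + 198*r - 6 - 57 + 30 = d^2*(126*r - 18) + d*(56*r^2 - 351*r + 49) - 84*r^2 + 243*r - 33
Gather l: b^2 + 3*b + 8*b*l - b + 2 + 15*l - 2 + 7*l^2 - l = b^2 + 2*b + 7*l^2 + l*(8*b + 14)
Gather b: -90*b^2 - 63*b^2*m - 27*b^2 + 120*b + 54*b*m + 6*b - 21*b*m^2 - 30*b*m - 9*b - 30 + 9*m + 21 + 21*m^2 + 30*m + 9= b^2*(-63*m - 117) + b*(-21*m^2 + 24*m + 117) + 21*m^2 + 39*m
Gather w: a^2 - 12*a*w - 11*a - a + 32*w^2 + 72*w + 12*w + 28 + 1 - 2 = a^2 - 12*a + 32*w^2 + w*(84 - 12*a) + 27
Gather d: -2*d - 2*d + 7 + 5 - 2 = 10 - 4*d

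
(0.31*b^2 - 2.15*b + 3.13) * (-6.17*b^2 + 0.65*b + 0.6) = -1.9127*b^4 + 13.467*b^3 - 20.5236*b^2 + 0.7445*b + 1.878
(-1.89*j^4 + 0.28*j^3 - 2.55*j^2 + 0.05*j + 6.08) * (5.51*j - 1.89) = -10.4139*j^5 + 5.1149*j^4 - 14.5797*j^3 + 5.095*j^2 + 33.4063*j - 11.4912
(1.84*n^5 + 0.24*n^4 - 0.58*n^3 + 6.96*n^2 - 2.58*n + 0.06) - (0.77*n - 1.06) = 1.84*n^5 + 0.24*n^4 - 0.58*n^3 + 6.96*n^2 - 3.35*n + 1.12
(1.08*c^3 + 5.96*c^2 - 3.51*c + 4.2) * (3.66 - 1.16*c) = -1.2528*c^4 - 2.9608*c^3 + 25.8852*c^2 - 17.7186*c + 15.372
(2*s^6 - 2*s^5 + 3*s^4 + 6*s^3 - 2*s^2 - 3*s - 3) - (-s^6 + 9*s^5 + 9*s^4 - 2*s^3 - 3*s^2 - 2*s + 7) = 3*s^6 - 11*s^5 - 6*s^4 + 8*s^3 + s^2 - s - 10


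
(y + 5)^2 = y^2 + 10*y + 25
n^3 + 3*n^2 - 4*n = n*(n - 1)*(n + 4)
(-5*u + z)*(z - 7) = -5*u*z + 35*u + z^2 - 7*z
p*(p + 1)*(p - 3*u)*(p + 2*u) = p^4 - p^3*u + p^3 - 6*p^2*u^2 - p^2*u - 6*p*u^2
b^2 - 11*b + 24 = (b - 8)*(b - 3)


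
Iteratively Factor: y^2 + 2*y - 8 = (y + 4)*(y - 2)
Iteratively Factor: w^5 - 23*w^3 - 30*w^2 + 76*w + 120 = (w - 5)*(w^4 + 5*w^3 + 2*w^2 - 20*w - 24) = (w - 5)*(w + 2)*(w^3 + 3*w^2 - 4*w - 12) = (w - 5)*(w + 2)^2*(w^2 + w - 6) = (w - 5)*(w - 2)*(w + 2)^2*(w + 3)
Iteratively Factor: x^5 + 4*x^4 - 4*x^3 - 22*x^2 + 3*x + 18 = (x - 2)*(x^4 + 6*x^3 + 8*x^2 - 6*x - 9) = (x - 2)*(x + 3)*(x^3 + 3*x^2 - x - 3) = (x - 2)*(x + 3)^2*(x^2 - 1) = (x - 2)*(x + 1)*(x + 3)^2*(x - 1)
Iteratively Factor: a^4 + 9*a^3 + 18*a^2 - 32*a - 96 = (a - 2)*(a^3 + 11*a^2 + 40*a + 48) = (a - 2)*(a + 4)*(a^2 + 7*a + 12) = (a - 2)*(a + 4)^2*(a + 3)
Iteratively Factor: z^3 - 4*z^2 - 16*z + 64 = (z - 4)*(z^2 - 16) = (z - 4)^2*(z + 4)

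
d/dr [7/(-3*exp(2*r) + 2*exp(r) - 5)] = (42*exp(r) - 14)*exp(r)/(3*exp(2*r) - 2*exp(r) + 5)^2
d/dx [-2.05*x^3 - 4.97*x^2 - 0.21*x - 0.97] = -6.15*x^2 - 9.94*x - 0.21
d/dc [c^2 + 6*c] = 2*c + 6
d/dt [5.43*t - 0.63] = 5.43000000000000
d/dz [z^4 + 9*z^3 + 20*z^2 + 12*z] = 4*z^3 + 27*z^2 + 40*z + 12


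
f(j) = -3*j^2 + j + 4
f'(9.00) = -53.00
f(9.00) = -230.00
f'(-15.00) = 91.00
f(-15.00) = -686.00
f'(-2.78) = 17.68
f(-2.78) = -21.97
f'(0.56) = -2.36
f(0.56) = 3.62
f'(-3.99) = 24.94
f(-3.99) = -47.75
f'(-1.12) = 7.72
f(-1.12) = -0.88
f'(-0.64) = 4.84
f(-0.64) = 2.13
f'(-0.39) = 3.34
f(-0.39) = 3.15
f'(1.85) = -10.10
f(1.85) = -4.42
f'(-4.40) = 27.40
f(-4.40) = -58.48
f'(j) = 1 - 6*j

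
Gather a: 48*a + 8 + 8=48*a + 16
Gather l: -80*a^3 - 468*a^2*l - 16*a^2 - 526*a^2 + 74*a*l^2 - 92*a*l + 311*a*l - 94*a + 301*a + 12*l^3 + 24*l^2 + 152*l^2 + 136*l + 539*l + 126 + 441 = -80*a^3 - 542*a^2 + 207*a + 12*l^3 + l^2*(74*a + 176) + l*(-468*a^2 + 219*a + 675) + 567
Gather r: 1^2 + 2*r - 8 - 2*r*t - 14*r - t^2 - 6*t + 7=r*(-2*t - 12) - t^2 - 6*t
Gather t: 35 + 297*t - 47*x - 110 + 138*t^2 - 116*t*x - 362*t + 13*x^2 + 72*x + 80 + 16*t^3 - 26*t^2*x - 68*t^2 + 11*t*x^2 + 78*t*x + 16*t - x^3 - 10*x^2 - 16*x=16*t^3 + t^2*(70 - 26*x) + t*(11*x^2 - 38*x - 49) - x^3 + 3*x^2 + 9*x + 5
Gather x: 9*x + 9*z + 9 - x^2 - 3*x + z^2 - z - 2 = -x^2 + 6*x + z^2 + 8*z + 7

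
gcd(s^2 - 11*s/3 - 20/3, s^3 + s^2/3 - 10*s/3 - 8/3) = s + 4/3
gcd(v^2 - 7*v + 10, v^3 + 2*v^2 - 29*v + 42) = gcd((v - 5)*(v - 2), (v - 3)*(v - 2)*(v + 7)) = v - 2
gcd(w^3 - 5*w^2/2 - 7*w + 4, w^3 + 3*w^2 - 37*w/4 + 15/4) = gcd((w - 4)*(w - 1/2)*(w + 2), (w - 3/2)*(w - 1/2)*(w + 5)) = w - 1/2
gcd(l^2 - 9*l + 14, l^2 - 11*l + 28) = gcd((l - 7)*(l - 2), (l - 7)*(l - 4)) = l - 7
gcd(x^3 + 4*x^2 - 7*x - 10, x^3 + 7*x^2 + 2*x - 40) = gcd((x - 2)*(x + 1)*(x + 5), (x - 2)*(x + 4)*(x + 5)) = x^2 + 3*x - 10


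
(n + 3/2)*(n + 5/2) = n^2 + 4*n + 15/4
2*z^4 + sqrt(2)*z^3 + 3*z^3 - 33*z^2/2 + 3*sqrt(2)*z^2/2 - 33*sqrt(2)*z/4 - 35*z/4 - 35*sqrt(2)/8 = (z - 5/2)*(z + 7/2)*(sqrt(2)*z + 1)*(sqrt(2)*z + sqrt(2)/2)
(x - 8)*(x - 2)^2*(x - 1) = x^4 - 13*x^3 + 48*x^2 - 68*x + 32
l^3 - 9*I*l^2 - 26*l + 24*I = (l - 4*I)*(l - 3*I)*(l - 2*I)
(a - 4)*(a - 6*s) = a^2 - 6*a*s - 4*a + 24*s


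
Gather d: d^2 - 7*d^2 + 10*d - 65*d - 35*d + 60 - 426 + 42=-6*d^2 - 90*d - 324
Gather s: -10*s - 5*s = -15*s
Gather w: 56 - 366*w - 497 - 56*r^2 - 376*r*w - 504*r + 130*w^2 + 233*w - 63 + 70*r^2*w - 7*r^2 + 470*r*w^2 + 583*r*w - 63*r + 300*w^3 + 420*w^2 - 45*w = -63*r^2 - 567*r + 300*w^3 + w^2*(470*r + 550) + w*(70*r^2 + 207*r - 178) - 504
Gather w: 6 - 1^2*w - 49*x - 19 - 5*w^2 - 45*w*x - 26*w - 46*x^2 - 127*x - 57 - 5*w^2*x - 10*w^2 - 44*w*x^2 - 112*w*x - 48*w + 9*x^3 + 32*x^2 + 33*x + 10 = w^2*(-5*x - 15) + w*(-44*x^2 - 157*x - 75) + 9*x^3 - 14*x^2 - 143*x - 60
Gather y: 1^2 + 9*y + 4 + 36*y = 45*y + 5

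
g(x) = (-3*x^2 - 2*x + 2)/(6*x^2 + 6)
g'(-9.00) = 0.01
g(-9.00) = -0.45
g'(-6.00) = 0.02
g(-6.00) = -0.42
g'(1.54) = -0.19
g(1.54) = -0.41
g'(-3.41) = 0.06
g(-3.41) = -0.34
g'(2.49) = -0.05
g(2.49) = -0.50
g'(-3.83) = 0.04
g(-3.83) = -0.37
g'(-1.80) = 0.21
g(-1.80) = -0.16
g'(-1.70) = 0.23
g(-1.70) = -0.14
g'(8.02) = 0.00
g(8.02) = -0.53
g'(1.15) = -0.34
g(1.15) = -0.31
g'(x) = -12*x*(-3*x^2 - 2*x + 2)/(6*x^2 + 6)^2 + (-6*x - 2)/(6*x^2 + 6)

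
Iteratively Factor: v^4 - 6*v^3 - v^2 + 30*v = (v)*(v^3 - 6*v^2 - v + 30) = v*(v - 3)*(v^2 - 3*v - 10) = v*(v - 5)*(v - 3)*(v + 2)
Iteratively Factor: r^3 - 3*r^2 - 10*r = (r - 5)*(r^2 + 2*r) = (r - 5)*(r + 2)*(r)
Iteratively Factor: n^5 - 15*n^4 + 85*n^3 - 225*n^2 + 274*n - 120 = (n - 5)*(n^4 - 10*n^3 + 35*n^2 - 50*n + 24) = (n - 5)*(n - 4)*(n^3 - 6*n^2 + 11*n - 6) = (n - 5)*(n - 4)*(n - 3)*(n^2 - 3*n + 2) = (n - 5)*(n - 4)*(n - 3)*(n - 2)*(n - 1)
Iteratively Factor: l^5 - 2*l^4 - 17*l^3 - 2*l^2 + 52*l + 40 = (l - 5)*(l^4 + 3*l^3 - 2*l^2 - 12*l - 8) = (l - 5)*(l + 2)*(l^3 + l^2 - 4*l - 4) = (l - 5)*(l + 2)^2*(l^2 - l - 2) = (l - 5)*(l + 1)*(l + 2)^2*(l - 2)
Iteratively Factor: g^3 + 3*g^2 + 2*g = (g + 1)*(g^2 + 2*g) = g*(g + 1)*(g + 2)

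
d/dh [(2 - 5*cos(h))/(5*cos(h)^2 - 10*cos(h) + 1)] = 5*(-5*cos(h)^2 + 4*cos(h) - 3)*sin(h)/(5*sin(h)^2 + 10*cos(h) - 6)^2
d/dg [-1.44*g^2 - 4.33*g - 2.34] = -2.88*g - 4.33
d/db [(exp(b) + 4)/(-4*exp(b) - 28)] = -3*exp(b)/(4*(exp(b) + 7)^2)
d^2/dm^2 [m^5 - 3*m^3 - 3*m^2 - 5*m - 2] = 20*m^3 - 18*m - 6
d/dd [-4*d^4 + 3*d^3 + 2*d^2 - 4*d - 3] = -16*d^3 + 9*d^2 + 4*d - 4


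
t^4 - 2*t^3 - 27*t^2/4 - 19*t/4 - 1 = (t - 4)*(t + 1/2)^2*(t + 1)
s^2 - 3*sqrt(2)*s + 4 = (s - 2*sqrt(2))*(s - sqrt(2))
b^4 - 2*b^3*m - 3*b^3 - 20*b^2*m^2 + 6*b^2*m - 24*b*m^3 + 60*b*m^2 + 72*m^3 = (b - 3)*(b - 6*m)*(b + 2*m)^2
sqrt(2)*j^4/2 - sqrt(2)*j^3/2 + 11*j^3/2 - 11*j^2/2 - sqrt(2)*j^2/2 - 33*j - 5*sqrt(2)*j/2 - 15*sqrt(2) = (j - 3)*(j + sqrt(2)/2)*(j + 5*sqrt(2))*(sqrt(2)*j/2 + sqrt(2))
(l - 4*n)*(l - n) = l^2 - 5*l*n + 4*n^2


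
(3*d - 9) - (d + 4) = 2*d - 13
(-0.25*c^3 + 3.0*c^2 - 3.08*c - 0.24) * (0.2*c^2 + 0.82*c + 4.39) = -0.05*c^5 + 0.395*c^4 + 0.7465*c^3 + 10.5964*c^2 - 13.718*c - 1.0536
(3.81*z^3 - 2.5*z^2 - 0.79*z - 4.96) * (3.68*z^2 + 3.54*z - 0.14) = 14.0208*z^5 + 4.2874*z^4 - 12.2906*z^3 - 20.6994*z^2 - 17.4478*z + 0.6944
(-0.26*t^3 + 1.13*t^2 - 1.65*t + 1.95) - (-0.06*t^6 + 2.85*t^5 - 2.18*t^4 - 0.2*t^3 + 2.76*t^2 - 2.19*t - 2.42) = 0.06*t^6 - 2.85*t^5 + 2.18*t^4 - 0.06*t^3 - 1.63*t^2 + 0.54*t + 4.37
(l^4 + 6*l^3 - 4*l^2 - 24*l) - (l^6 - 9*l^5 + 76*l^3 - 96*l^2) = -l^6 + 9*l^5 + l^4 - 70*l^3 + 92*l^2 - 24*l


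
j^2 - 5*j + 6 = (j - 3)*(j - 2)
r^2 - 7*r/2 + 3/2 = (r - 3)*(r - 1/2)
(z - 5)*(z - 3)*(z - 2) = z^3 - 10*z^2 + 31*z - 30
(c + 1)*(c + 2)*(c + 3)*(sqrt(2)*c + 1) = sqrt(2)*c^4 + c^3 + 6*sqrt(2)*c^3 + 6*c^2 + 11*sqrt(2)*c^2 + 6*sqrt(2)*c + 11*c + 6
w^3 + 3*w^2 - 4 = (w - 1)*(w + 2)^2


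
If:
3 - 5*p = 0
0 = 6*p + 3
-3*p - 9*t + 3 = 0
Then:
No Solution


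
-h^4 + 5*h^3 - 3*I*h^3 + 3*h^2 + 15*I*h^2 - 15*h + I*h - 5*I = (h - 5)*(h + I)*(-I*h + 1)^2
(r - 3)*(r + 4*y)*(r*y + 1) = r^3*y + 4*r^2*y^2 - 3*r^2*y + r^2 - 12*r*y^2 + 4*r*y - 3*r - 12*y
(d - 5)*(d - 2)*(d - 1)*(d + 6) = d^4 - 2*d^3 - 31*d^2 + 92*d - 60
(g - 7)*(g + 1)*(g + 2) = g^3 - 4*g^2 - 19*g - 14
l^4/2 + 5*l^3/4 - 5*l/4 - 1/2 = (l/2 + 1)*(l - 1)*(l + 1/2)*(l + 1)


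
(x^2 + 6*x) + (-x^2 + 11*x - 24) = 17*x - 24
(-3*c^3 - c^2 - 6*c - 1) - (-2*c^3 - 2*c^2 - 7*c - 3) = -c^3 + c^2 + c + 2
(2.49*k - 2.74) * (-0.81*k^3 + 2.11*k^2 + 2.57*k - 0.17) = -2.0169*k^4 + 7.4733*k^3 + 0.6179*k^2 - 7.4651*k + 0.4658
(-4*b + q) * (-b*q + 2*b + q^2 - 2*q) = 4*b^2*q - 8*b^2 - 5*b*q^2 + 10*b*q + q^3 - 2*q^2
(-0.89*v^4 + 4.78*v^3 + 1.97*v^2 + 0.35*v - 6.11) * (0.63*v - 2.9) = -0.5607*v^5 + 5.5924*v^4 - 12.6209*v^3 - 5.4925*v^2 - 4.8643*v + 17.719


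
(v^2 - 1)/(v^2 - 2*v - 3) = (v - 1)/(v - 3)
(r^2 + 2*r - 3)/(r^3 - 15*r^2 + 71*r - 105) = (r^2 + 2*r - 3)/(r^3 - 15*r^2 + 71*r - 105)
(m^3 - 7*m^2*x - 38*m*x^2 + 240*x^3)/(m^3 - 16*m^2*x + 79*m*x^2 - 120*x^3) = (-m - 6*x)/(-m + 3*x)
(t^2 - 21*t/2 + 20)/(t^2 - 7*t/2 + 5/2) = (t - 8)/(t - 1)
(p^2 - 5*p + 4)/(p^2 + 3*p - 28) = (p - 1)/(p + 7)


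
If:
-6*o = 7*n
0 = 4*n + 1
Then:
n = -1/4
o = 7/24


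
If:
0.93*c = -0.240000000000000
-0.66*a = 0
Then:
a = 0.00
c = -0.26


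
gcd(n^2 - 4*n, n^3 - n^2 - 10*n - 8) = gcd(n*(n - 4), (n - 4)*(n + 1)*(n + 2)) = n - 4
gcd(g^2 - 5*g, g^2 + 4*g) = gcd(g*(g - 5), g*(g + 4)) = g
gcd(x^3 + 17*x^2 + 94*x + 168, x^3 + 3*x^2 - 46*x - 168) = x^2 + 10*x + 24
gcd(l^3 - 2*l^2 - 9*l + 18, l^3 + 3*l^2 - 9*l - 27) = l^2 - 9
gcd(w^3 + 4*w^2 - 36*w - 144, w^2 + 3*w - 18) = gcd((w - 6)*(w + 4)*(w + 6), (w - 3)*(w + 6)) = w + 6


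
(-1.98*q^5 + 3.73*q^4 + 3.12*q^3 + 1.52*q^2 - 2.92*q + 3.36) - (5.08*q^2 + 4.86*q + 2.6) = -1.98*q^5 + 3.73*q^4 + 3.12*q^3 - 3.56*q^2 - 7.78*q + 0.76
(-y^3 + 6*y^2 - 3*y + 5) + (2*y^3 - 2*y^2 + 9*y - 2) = y^3 + 4*y^2 + 6*y + 3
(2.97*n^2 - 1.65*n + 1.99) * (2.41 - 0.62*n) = -1.8414*n^3 + 8.1807*n^2 - 5.2103*n + 4.7959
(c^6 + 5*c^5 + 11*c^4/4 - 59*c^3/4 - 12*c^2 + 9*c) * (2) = 2*c^6 + 10*c^5 + 11*c^4/2 - 59*c^3/2 - 24*c^2 + 18*c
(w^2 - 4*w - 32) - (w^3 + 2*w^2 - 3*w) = -w^3 - w^2 - w - 32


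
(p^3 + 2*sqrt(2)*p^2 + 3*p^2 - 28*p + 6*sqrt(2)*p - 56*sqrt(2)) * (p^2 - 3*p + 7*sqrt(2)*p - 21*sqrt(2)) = p^5 + 9*sqrt(2)*p^4 - 9*p^3 - 333*sqrt(2)*p^2 + 84*p^2 - 1036*p + 756*sqrt(2)*p + 2352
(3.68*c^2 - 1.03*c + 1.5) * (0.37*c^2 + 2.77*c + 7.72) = 1.3616*c^4 + 9.8125*c^3 + 26.1115*c^2 - 3.7966*c + 11.58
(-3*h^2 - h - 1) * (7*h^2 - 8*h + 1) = -21*h^4 + 17*h^3 - 2*h^2 + 7*h - 1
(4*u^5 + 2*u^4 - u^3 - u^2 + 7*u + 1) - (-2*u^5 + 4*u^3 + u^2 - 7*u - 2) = 6*u^5 + 2*u^4 - 5*u^3 - 2*u^2 + 14*u + 3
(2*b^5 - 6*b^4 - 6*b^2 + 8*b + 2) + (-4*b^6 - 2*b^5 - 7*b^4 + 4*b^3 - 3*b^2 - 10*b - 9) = -4*b^6 - 13*b^4 + 4*b^3 - 9*b^2 - 2*b - 7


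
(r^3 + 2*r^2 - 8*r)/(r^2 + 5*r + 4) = r*(r - 2)/(r + 1)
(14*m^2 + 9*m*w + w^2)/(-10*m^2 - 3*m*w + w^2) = (7*m + w)/(-5*m + w)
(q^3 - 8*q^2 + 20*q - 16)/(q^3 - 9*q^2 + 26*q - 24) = (q - 2)/(q - 3)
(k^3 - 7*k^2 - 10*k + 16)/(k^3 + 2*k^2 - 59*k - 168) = (k^2 + k - 2)/(k^2 + 10*k + 21)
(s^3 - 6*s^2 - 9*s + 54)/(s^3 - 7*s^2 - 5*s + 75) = (s^2 - 9*s + 18)/(s^2 - 10*s + 25)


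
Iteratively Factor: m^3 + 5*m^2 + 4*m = (m + 1)*(m^2 + 4*m) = (m + 1)*(m + 4)*(m)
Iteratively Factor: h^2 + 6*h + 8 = (h + 2)*(h + 4)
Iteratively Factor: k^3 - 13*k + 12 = (k - 3)*(k^2 + 3*k - 4) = (k - 3)*(k + 4)*(k - 1)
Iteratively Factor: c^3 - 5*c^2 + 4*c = (c - 1)*(c^2 - 4*c) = c*(c - 1)*(c - 4)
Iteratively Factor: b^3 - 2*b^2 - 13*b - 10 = (b + 1)*(b^2 - 3*b - 10) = (b - 5)*(b + 1)*(b + 2)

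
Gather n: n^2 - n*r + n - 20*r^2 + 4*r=n^2 + n*(1 - r) - 20*r^2 + 4*r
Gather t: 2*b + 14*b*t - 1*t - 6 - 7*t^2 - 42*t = 2*b - 7*t^2 + t*(14*b - 43) - 6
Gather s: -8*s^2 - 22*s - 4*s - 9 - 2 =-8*s^2 - 26*s - 11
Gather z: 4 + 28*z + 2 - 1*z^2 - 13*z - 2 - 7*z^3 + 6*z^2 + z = -7*z^3 + 5*z^2 + 16*z + 4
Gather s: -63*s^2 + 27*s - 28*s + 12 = -63*s^2 - s + 12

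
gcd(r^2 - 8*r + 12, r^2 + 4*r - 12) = r - 2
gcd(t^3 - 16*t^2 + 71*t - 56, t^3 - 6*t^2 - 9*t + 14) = t^2 - 8*t + 7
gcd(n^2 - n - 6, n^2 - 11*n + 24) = n - 3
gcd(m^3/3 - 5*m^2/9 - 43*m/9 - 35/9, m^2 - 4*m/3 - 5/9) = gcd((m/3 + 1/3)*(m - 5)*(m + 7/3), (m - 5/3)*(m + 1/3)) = 1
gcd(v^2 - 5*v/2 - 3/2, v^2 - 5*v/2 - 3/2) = v^2 - 5*v/2 - 3/2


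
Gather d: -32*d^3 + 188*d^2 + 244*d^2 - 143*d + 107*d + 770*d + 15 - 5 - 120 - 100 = -32*d^3 + 432*d^2 + 734*d - 210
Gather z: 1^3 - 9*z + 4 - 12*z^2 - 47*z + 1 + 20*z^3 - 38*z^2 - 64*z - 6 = 20*z^3 - 50*z^2 - 120*z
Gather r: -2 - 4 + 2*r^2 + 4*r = 2*r^2 + 4*r - 6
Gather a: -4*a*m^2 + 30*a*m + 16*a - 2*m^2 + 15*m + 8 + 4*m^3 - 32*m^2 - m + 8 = a*(-4*m^2 + 30*m + 16) + 4*m^3 - 34*m^2 + 14*m + 16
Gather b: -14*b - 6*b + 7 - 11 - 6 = -20*b - 10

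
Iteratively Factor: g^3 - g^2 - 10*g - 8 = (g - 4)*(g^2 + 3*g + 2) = (g - 4)*(g + 2)*(g + 1)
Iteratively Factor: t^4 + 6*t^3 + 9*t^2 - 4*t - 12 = (t + 2)*(t^3 + 4*t^2 + t - 6) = (t + 2)^2*(t^2 + 2*t - 3) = (t + 2)^2*(t + 3)*(t - 1)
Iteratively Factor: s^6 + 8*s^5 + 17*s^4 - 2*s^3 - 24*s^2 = (s + 4)*(s^5 + 4*s^4 + s^3 - 6*s^2) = (s - 1)*(s + 4)*(s^4 + 5*s^3 + 6*s^2) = (s - 1)*(s + 2)*(s + 4)*(s^3 + 3*s^2) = s*(s - 1)*(s + 2)*(s + 4)*(s^2 + 3*s) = s*(s - 1)*(s + 2)*(s + 3)*(s + 4)*(s)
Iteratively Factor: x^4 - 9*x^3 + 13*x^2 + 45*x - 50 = (x - 5)*(x^3 - 4*x^2 - 7*x + 10) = (x - 5)^2*(x^2 + x - 2) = (x - 5)^2*(x - 1)*(x + 2)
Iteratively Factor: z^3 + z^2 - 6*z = (z - 2)*(z^2 + 3*z) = (z - 2)*(z + 3)*(z)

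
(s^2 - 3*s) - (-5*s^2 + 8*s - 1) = 6*s^2 - 11*s + 1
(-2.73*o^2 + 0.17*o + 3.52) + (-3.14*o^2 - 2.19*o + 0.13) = -5.87*o^2 - 2.02*o + 3.65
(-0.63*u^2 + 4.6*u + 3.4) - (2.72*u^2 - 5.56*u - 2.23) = -3.35*u^2 + 10.16*u + 5.63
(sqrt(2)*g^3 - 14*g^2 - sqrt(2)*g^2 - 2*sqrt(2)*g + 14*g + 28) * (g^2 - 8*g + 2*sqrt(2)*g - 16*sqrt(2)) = sqrt(2)*g^5 - 9*sqrt(2)*g^4 - 10*g^4 - 22*sqrt(2)*g^3 + 90*g^3 - 60*g^2 + 268*sqrt(2)*g^2 - 168*sqrt(2)*g - 160*g - 448*sqrt(2)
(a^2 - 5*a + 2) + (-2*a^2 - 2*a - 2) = -a^2 - 7*a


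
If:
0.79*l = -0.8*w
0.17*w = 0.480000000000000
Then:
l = -2.86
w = 2.82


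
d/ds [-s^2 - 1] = -2*s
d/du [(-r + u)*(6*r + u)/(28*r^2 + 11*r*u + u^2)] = 2*r*(103*r^2 + 34*r*u + 3*u^2)/(784*r^4 + 616*r^3*u + 177*r^2*u^2 + 22*r*u^3 + u^4)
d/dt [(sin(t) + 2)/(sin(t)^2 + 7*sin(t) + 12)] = (-4*sin(t) + cos(t)^2 - 3)*cos(t)/(sin(t)^2 + 7*sin(t) + 12)^2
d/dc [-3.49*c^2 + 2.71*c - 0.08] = 2.71 - 6.98*c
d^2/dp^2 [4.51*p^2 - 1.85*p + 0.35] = 9.02000000000000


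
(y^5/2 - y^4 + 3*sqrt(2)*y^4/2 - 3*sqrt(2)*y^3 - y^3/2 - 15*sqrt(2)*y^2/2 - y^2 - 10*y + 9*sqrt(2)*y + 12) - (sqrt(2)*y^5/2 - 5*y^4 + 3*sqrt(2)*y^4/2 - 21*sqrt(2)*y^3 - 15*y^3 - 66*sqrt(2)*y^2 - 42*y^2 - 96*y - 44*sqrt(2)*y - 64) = -sqrt(2)*y^5/2 + y^5/2 + 4*y^4 + 29*y^3/2 + 18*sqrt(2)*y^3 + 41*y^2 + 117*sqrt(2)*y^2/2 + 53*sqrt(2)*y + 86*y + 76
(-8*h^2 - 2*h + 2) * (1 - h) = 8*h^3 - 6*h^2 - 4*h + 2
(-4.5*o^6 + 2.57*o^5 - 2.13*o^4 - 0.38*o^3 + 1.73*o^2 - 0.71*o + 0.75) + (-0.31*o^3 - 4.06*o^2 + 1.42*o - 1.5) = -4.5*o^6 + 2.57*o^5 - 2.13*o^4 - 0.69*o^3 - 2.33*o^2 + 0.71*o - 0.75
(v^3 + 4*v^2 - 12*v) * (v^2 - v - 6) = v^5 + 3*v^4 - 22*v^3 - 12*v^2 + 72*v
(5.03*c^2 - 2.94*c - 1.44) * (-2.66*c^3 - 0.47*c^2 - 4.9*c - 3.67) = -13.3798*c^5 + 5.4563*c^4 - 19.4348*c^3 - 3.3773*c^2 + 17.8458*c + 5.2848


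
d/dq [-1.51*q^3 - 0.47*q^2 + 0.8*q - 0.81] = -4.53*q^2 - 0.94*q + 0.8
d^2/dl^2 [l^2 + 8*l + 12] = 2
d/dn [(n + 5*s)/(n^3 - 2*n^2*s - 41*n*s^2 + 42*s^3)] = (n^3 - 2*n^2*s - 41*n*s^2 + 42*s^3 + (n + 5*s)*(-3*n^2 + 4*n*s + 41*s^2))/(n^3 - 2*n^2*s - 41*n*s^2 + 42*s^3)^2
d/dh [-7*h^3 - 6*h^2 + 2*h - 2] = -21*h^2 - 12*h + 2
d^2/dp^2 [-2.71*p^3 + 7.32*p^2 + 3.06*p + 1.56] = 14.64 - 16.26*p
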